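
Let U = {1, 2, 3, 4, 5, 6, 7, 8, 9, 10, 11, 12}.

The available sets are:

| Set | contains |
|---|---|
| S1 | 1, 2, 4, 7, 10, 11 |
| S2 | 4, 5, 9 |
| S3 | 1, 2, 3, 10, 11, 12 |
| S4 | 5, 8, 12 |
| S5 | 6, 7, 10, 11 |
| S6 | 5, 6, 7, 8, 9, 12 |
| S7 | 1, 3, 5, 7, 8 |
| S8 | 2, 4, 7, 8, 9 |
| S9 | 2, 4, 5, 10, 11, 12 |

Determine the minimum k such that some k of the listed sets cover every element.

S1 and S6 and S7 together: S1 ∪ S6 ∪ S7 = {1, 2, 3, 4, 5, 6, 7, 8, 9, 10, 11, 12} — every element is covered.
No 2 of the 9 sets cover everything (all 36 combinations miss at least one element), so 3 is optimal.

3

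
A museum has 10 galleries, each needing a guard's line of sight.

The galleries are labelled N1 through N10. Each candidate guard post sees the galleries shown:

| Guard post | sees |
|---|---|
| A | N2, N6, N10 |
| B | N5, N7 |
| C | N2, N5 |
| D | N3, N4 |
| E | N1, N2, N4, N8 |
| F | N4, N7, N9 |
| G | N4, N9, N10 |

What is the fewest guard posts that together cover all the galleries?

5

A and C and D and E and F together: A ∪ C ∪ D ∪ E ∪ F = {N1, N2, N3, N4, N5, N6, N7, N8, N9, N10} — every gallery is covered.
No 4 of the 7 guard posts cover everything (all 35 combinations miss at least one gallery), so 5 is optimal.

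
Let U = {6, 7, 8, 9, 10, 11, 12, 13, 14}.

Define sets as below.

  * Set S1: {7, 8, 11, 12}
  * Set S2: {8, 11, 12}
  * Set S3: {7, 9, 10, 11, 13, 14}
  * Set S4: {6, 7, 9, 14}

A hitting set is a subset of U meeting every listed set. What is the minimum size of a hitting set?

Take H = {7, 8}. Each listed set contains at least one of these, so H is a hitting set of size 2.
The sets S2, S4 are pairwise disjoint, so any hitting set needs a separate point for each — at least 2. Hence 2 is optimal.

2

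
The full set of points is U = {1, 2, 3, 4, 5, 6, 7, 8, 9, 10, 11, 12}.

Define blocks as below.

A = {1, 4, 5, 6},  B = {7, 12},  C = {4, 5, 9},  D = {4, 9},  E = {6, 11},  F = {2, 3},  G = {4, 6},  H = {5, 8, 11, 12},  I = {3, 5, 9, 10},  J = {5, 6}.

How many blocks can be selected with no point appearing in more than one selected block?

B, D, F, J are pairwise disjoint (B={7,12}; D={4,9}; F={2,3}; J={5,6}).
Every remaining block overlaps one of these, and no 5 of the listed blocks are pairwise disjoint, so 4 is the maximum.

4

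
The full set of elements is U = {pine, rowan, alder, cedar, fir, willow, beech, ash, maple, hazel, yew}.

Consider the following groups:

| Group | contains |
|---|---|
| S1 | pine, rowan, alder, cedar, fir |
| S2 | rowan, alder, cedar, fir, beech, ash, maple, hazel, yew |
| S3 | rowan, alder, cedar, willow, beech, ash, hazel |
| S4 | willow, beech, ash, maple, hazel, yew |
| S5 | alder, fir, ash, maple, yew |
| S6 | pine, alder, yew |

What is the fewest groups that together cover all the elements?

2

S1 and S4 cover everything between them: the union {pine, rowan, alder, cedar, fir, willow, beech, ash, maple, hazel, yew} is all of U.
No single group has all 11 elements (the largest, S2, has 9), so 2 is optimal.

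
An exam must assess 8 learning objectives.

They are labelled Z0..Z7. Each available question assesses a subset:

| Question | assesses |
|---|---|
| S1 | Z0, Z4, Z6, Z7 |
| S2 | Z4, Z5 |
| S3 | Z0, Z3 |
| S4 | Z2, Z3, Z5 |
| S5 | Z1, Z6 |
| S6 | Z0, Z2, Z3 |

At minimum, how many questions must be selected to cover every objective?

3

S1 and S4 and S5 together: S1 ∪ S4 ∪ S5 = {Z0, Z1, Z2, Z3, Z4, Z5, Z6, Z7} — every objective is covered.
Only S5 contains Z1, so S5 is forced; the remaining 6 objectives need at least 2 more questions (each remaining question adds at most 3) — so at least 3 questions are needed, and 3 is optimal.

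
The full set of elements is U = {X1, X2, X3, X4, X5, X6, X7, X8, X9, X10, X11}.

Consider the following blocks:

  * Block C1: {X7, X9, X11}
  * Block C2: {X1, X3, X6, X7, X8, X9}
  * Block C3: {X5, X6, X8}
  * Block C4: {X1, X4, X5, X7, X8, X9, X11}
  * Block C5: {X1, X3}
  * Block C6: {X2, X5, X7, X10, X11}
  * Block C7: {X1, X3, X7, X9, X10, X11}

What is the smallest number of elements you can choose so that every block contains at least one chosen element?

H = {X3, X5, X9} meets every block (each contains at least one member of H), and |H| = 3.
The blocks C1, C3, C5 are pairwise disjoint, so any hitting set needs a separate element for each — at least 3. Hence 3 is optimal.

3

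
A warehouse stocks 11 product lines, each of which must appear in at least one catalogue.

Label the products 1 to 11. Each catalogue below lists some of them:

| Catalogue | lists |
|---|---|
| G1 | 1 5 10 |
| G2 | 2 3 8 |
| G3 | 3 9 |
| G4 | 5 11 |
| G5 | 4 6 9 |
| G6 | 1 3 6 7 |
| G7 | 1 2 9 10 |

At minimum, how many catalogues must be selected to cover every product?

5

G2 and G4 and G5 and G6 and G7 together: G2 ∪ G4 ∪ G5 ∪ G6 ∪ G7 = {1, 2, 3, 4, 5, 6, 7, 8, 9, 10, 11} — every product is covered.
No 4 of the 7 catalogues cover everything (all 35 combinations miss at least one product), so 5 is optimal.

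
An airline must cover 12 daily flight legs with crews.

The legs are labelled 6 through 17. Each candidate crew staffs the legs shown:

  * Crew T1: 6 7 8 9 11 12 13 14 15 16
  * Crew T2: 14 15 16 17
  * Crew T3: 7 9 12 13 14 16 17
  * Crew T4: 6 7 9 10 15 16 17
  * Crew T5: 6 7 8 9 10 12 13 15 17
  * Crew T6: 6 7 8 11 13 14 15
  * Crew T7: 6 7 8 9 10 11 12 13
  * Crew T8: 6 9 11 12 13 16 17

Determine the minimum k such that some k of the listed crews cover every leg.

Take {T2, T7}. Their union is {6, 7, 8, 9, 10, 11, 12, 13, 14, 15, 16, 17}, which is all 12 legs.
No single crew has all 12 legs (the largest, T1, has 10), so 2 is optimal.

2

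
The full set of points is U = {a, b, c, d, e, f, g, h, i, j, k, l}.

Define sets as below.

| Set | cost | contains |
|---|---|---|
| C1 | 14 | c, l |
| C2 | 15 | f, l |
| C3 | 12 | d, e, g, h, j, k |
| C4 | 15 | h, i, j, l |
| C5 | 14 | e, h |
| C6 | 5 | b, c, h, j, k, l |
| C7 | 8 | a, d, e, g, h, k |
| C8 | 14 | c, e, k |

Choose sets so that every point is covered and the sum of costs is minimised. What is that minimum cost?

C2, C4, C6, C7 together cover every point (C2 ∪ C4 ∪ C6 ∪ C7 = {a, b, c, d, e, f, g, h, i, j, k, l}); total cost 15 + 15 + 5 + 8 = 43.
No covering selection has total cost below 43.

43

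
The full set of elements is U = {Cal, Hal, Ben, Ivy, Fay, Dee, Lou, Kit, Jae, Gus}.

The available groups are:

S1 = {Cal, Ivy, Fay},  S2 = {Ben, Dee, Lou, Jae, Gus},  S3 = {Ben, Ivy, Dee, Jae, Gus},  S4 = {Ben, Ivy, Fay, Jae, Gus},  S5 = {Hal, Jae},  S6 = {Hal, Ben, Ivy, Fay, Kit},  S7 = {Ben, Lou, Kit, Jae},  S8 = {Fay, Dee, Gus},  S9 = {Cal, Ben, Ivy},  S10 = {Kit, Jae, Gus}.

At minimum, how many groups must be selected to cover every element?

3

S2, S6, and S9 cover everything between them: the union {Cal, Hal, Ben, Ivy, Fay, Dee, Lou, Kit, Jae, Gus} is all of U.
No 2 of the 10 groups cover everything (all 45 combinations miss at least one element), so 3 is optimal.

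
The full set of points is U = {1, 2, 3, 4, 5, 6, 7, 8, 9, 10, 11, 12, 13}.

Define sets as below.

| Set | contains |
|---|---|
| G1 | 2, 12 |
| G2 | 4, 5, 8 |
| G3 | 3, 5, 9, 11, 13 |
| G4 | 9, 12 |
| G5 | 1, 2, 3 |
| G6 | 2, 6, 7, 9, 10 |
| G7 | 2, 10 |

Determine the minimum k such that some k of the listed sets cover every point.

G2, G3, G4, G5, and G6 cover everything between them: the union {1, 2, 3, 4, 5, 6, 7, 8, 9, 10, 11, 12, 13} is all of U.
No 4 of the 7 sets cover everything (all 35 combinations miss at least one point), so 5 is optimal.

5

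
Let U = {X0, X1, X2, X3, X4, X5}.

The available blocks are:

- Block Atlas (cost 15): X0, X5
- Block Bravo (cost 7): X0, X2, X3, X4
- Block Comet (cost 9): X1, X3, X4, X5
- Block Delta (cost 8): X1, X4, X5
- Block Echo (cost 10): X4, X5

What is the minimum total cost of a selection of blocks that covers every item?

Bravo, Delta together cover every item (Bravo ∪ Delta = {X0, X1, X2, X3, X4, X5}); total cost 7 + 8 = 15.
No covering selection has total cost below 15.

15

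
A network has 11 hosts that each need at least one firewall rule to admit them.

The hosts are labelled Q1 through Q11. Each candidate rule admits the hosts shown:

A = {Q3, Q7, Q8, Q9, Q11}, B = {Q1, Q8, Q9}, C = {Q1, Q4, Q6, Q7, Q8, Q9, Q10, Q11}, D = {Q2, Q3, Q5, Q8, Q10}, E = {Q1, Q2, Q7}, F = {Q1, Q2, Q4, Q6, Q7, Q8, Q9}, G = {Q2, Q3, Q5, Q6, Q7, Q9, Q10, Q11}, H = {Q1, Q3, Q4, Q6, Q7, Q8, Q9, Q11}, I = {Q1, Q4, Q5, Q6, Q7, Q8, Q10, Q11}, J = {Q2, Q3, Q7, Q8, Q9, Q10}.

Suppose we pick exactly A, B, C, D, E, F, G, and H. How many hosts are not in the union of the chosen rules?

0

Union of A, B, C, D, E, F, G, H = {Q1, Q2, Q3, Q4, Q5, Q6, Q7, Q8, Q9, Q10, Q11} — that's every host, so 0 are uncovered.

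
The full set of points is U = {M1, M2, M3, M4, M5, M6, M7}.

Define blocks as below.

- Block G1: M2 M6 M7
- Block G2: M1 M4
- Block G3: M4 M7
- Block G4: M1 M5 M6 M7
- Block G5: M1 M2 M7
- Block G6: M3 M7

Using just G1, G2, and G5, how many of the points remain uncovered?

Union of G1, G2, G5 = {M1, M2, M4, M6, M7}.
Not covered: M3, M5 — 2 points.

2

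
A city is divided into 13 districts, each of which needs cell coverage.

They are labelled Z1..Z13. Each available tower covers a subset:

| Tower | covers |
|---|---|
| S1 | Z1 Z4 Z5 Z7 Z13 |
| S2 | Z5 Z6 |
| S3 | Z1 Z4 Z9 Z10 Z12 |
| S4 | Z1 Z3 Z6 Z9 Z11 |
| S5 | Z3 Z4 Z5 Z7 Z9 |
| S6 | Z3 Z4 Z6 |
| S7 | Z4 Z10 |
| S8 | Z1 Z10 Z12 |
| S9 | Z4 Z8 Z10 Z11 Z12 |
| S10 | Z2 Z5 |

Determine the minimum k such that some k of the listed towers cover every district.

Take {S1, S4, S9, S10}. Their union is {Z1, Z2, Z3, Z4, Z5, Z6, Z7, Z8, Z9, Z10, Z11, Z12, Z13}, which is all 13 districts.
Only S10 contains Z2, so S10 is forced; the remaining 11 districts need at least 3 more towers (each remaining tower adds at most 5) — so at least 4 towers are needed, and 4 is optimal.

4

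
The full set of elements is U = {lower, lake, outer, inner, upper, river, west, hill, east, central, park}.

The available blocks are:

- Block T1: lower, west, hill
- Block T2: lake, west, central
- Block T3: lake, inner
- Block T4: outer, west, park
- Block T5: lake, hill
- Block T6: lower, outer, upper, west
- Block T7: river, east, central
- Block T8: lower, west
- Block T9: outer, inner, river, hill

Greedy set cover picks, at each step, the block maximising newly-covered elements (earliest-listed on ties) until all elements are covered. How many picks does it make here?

Greedy: pick T6 (covers 4 new) → pick T7 (covers 3 new) → pick T3 (covers 2 new) → pick T1 (covers 1 new) → pick T4 (covers 1 new). Total picks: 5.

5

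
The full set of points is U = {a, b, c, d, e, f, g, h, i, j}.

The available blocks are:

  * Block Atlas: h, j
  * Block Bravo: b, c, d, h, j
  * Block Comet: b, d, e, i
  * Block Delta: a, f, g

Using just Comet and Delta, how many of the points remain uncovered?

Union of Comet, Delta = {a, b, d, e, f, g, i}.
Not covered: c, h, j — 3 points.

3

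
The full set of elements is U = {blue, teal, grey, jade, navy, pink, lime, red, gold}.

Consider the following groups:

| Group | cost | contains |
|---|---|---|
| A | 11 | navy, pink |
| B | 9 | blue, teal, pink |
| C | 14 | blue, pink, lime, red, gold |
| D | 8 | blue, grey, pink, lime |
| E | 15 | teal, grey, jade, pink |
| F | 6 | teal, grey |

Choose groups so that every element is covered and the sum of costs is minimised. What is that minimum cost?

A, C, E together cover every element (A ∪ C ∪ E = {blue, teal, grey, jade, navy, pink, lime, red, gold}); total cost 11 + 14 + 15 = 40.
The greedy pick D, F, C, A, E costs 54; no covering selection beats 40.

40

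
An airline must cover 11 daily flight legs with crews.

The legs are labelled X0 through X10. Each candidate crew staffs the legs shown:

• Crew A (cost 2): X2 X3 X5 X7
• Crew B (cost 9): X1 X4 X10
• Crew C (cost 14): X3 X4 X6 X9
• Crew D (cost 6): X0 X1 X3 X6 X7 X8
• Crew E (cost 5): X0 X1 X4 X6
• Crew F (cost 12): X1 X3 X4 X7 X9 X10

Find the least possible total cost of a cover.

A, D, F together cover every leg (A ∪ D ∪ F = {X0, X1, X2, X3, X4, X5, X6, X7, X8, X9, X10}); total cost 2 + 6 + 12 = 20.
The greedy pick A, E, D, F costs 25; no covering selection beats 20.

20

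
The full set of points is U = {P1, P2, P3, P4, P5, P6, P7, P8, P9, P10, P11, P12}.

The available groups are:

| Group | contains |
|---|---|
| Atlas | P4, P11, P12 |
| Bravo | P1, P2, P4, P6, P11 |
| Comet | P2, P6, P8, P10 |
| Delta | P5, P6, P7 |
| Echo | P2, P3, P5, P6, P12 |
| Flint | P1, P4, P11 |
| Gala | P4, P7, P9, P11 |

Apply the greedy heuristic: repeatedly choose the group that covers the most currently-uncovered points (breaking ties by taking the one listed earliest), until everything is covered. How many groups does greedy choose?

Greedy: pick Bravo (covers 5 new) → pick Echo (covers 3 new) → pick Comet (covers 2 new) → pick Gala (covers 2 new). Total picks: 4.

4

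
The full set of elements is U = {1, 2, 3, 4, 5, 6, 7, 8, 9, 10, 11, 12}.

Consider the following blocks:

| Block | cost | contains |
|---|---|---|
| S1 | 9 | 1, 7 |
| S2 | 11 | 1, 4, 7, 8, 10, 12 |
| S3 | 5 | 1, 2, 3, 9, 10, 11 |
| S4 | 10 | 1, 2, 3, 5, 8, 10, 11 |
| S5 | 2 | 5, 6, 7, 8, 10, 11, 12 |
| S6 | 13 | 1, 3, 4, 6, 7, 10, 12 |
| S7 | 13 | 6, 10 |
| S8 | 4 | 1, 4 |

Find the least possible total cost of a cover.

11

S3, S5, S8 together cover every element (S3 ∪ S5 ∪ S8 = {1, 2, 3, 4, 5, 6, 7, 8, 9, 10, 11, 12}); total cost 5 + 2 + 4 = 11.
No covering selection has total cost below 11.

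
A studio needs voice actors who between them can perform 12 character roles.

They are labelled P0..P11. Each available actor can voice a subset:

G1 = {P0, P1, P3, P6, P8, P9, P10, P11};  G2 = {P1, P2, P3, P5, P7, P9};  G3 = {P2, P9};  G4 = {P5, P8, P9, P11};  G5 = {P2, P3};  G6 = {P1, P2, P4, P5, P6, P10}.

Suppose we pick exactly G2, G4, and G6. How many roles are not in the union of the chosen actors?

1

Union of G2, G4, G6 = {P1, P2, P3, P4, P5, P6, P7, P8, P9, P10, P11}.
Not covered: P0 — 1 role.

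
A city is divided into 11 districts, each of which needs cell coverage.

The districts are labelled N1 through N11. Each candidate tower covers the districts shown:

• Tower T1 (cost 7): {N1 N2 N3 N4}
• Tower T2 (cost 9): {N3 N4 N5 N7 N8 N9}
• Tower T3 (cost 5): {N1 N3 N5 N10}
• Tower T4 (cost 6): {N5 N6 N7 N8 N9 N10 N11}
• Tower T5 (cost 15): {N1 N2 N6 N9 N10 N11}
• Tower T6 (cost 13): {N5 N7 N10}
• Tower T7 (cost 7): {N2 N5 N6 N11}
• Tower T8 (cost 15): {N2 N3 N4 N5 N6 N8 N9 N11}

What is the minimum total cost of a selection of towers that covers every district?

13

T1, T4 together cover every district (T1 ∪ T4 = {N1, N2, N3, N4, N5, N6, N7, N8, N9, N10, N11}); total cost 7 + 6 = 13.
No covering selection has total cost below 13.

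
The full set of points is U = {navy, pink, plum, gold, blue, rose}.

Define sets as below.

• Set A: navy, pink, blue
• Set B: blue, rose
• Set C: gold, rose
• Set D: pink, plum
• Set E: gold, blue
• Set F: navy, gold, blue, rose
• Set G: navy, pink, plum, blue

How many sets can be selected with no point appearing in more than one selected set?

D, E are pairwise disjoint (D={pink,plum}; E={gold,blue}).
Every remaining set overlaps one of these, and no 3 of the listed sets are pairwise disjoint, so 2 is the maximum.

2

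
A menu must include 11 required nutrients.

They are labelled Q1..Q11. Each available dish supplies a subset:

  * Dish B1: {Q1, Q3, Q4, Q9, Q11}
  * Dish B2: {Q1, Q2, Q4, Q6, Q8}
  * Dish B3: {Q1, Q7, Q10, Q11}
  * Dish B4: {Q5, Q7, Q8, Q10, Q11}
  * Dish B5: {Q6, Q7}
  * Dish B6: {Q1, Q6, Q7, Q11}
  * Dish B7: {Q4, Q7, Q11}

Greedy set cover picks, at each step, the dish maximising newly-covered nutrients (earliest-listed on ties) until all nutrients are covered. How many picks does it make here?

3

Greedy: pick B1 (covers 5 new) → pick B4 (covers 4 new) → pick B2 (covers 2 new). Total picks: 3.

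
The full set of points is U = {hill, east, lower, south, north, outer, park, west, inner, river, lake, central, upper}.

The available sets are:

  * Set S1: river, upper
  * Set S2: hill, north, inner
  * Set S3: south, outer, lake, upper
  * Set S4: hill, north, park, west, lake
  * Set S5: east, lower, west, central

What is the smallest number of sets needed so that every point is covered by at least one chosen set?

S1, S2, S3, S4, and S5 cover everything between them: the union {hill, east, lower, south, north, outer, park, west, inner, river, lake, central, upper} is all of U.
No 4 of the 5 sets cover everything (all 5 combinations miss at least one point), so 5 is optimal.

5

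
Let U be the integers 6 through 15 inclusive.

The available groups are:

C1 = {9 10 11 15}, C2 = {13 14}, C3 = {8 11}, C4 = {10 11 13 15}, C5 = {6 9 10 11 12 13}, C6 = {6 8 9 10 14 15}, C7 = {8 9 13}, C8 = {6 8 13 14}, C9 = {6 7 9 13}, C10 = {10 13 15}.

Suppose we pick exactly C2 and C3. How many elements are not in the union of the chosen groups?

Union of C2, C3 = {8, 11, 13, 14}.
Not covered: 6, 7, 9, 10, 12, 15 — 6 elements.

6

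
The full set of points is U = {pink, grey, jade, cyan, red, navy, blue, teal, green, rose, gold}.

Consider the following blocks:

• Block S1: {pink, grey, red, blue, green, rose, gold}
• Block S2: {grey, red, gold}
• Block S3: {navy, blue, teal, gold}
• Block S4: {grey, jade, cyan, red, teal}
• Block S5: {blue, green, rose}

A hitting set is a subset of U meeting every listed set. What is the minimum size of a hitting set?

H = {grey, blue} meets every block (each contains at least one member of H), and |H| = 2.
The blocks S2, S5 are pairwise disjoint, so any hitting set needs a separate point for each — at least 2. Hence 2 is optimal.

2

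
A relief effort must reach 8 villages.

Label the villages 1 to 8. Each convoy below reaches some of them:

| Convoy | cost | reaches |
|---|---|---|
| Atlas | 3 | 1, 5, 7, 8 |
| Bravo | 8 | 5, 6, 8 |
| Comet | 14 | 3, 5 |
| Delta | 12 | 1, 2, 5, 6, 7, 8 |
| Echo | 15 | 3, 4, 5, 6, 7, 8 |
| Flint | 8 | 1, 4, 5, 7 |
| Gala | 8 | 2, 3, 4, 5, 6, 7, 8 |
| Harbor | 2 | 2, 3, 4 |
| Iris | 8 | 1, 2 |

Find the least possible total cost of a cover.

11

Atlas, Gala together cover every village (Atlas ∪ Gala = {1, 2, 3, 4, 5, 6, 7, 8}); total cost 3 + 8 = 11.
The greedy pick Harbor, Atlas, Bravo costs 13; no covering selection beats 11.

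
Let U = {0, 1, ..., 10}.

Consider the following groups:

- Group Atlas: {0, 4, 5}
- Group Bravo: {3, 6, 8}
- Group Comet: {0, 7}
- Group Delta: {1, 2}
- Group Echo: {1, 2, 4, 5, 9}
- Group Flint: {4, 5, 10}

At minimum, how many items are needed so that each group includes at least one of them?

4

Take H = {0, 1, 3, 5}. Each listed group contains at least one of these, so H is a hitting set of size 4.
The groups Bravo, Comet, Delta, Flint are pairwise disjoint, so any hitting set needs a separate item for each — at least 4. Hence 4 is optimal.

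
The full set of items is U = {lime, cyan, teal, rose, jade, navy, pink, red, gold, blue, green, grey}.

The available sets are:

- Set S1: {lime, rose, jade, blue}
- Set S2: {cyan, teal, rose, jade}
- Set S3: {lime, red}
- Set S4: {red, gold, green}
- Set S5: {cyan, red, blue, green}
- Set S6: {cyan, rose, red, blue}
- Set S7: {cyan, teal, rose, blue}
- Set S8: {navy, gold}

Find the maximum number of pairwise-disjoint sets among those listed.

S3, S7, S8 are pairwise disjoint (S3={lime,red}; S7={cyan,teal,rose,blue}; S8={navy,gold}).
Every remaining set overlaps one of these, and no 4 of the listed sets are pairwise disjoint, so 3 is the maximum.

3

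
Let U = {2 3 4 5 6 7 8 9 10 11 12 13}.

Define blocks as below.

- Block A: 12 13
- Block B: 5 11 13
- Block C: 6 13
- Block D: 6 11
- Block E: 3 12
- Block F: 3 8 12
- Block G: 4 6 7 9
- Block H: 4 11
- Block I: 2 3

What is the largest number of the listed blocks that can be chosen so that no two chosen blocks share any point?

3

B, E, G are pairwise disjoint (B={5,11,13}; E={3,12}; G={4,6,7,9}).
Every remaining block overlaps one of these, and no 4 of the listed blocks are pairwise disjoint, so 3 is the maximum.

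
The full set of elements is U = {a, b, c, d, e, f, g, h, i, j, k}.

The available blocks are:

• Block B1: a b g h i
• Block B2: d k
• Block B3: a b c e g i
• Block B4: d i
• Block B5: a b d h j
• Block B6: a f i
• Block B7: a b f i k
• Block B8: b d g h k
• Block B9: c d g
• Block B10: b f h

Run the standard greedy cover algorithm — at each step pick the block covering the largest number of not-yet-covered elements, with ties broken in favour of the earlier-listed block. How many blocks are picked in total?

3

Greedy: pick B3 (covers 6 new) → pick B5 (covers 3 new) → pick B7 (covers 2 new). Total picks: 3.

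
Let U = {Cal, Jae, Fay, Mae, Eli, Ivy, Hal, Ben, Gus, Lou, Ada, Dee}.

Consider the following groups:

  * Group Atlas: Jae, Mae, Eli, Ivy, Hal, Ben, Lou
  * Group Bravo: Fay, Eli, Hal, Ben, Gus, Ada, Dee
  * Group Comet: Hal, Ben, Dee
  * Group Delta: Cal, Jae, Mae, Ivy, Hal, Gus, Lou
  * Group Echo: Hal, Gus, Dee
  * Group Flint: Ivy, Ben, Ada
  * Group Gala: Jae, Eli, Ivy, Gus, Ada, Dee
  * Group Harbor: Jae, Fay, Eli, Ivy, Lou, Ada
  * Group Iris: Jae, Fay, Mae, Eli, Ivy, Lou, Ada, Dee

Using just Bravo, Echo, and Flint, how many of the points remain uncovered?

Union of Bravo, Echo, Flint = {Fay, Eli, Ivy, Hal, Ben, Gus, Ada, Dee}.
Not covered: Cal, Jae, Mae, Lou — 4 points.

4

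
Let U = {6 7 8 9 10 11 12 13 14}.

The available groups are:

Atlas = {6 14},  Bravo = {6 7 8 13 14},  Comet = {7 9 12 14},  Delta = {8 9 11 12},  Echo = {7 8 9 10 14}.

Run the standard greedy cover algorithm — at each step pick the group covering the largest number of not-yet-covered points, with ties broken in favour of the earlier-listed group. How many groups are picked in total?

3

Greedy: pick Bravo (covers 5 new) → pick Delta (covers 3 new) → pick Echo (covers 1 new). Total picks: 3.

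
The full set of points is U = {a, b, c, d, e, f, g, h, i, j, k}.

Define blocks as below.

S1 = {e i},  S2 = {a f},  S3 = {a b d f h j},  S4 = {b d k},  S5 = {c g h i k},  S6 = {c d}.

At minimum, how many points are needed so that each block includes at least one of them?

The 3 points {a, d, i} hit every block.
The blocks S1, S2, S4 are pairwise disjoint, so any hitting set needs a separate point for each — at least 3. Hence 3 is optimal.

3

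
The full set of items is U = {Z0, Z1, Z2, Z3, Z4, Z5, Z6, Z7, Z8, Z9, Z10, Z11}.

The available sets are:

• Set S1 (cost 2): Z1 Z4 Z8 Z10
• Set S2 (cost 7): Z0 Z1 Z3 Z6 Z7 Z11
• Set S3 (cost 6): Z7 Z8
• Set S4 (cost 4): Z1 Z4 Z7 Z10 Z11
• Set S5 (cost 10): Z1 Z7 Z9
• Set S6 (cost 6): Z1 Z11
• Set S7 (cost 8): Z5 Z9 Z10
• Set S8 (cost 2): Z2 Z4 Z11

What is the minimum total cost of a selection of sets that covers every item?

S1, S2, S7, S8 together cover every item (S1 ∪ S2 ∪ S7 ∪ S8 = {Z0, Z1, Z2, Z3, Z4, Z5, Z6, Z7, Z8, Z9, Z10, Z11}); total cost 2 + 7 + 8 + 2 = 19.
No covering selection has total cost below 19.

19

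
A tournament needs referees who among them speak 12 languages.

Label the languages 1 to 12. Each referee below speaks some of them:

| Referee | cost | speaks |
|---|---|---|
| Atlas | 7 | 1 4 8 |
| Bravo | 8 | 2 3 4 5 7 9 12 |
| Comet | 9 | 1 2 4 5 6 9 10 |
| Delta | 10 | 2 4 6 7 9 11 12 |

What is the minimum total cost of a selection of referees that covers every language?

34

Atlas, Bravo, Comet, Delta together cover every language (Atlas ∪ Bravo ∪ Comet ∪ Delta = {1, 2, 3, 4, 5, 6, 7, 8, 9, 10, 11, 12}); total cost 7 + 8 + 9 + 10 = 34.
No covering selection has total cost below 34.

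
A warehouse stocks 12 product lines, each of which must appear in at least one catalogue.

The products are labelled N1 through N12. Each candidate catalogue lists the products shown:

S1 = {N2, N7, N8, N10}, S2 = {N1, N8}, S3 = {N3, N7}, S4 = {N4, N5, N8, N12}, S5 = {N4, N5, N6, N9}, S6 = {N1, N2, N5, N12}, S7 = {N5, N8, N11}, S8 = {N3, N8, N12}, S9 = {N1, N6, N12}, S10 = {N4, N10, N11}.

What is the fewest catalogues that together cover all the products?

S1 and S5 and S7 and S8 and S9 together: S1 ∪ S5 ∪ S7 ∪ S8 ∪ S9 = {N1, N2, N3, N4, N5, N6, N7, N8, N9, N10, N11, N12} — every product is covered.
No 4 of the 10 catalogues cover everything (all 210 combinations miss at least one product), so 5 is optimal.

5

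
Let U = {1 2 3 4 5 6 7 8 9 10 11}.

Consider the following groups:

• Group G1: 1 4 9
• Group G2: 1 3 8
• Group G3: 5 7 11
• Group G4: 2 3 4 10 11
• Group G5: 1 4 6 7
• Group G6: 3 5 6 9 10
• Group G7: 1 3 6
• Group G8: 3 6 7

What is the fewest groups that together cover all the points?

G2 and G3 and G4 and G6 together: G2 ∪ G3 ∪ G4 ∪ G6 = {1, 2, 3, 4, 5, 6, 7, 8, 9, 10, 11} — every point is covered.
No 3 of the 8 groups cover everything (all 56 combinations miss at least one point), so 4 is optimal.

4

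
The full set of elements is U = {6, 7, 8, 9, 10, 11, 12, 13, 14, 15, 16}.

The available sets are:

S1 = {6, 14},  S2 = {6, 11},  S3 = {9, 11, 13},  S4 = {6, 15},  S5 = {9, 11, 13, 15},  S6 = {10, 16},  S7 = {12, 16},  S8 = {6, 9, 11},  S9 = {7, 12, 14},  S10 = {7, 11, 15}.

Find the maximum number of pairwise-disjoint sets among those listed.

4

S3, S4, S6, S9 are pairwise disjoint (S3={9,11,13}; S4={6,15}; S6={10,16}; S9={7,12,14}).
Every remaining set overlaps one of these, and no 5 of the listed sets are pairwise disjoint, so 4 is the maximum.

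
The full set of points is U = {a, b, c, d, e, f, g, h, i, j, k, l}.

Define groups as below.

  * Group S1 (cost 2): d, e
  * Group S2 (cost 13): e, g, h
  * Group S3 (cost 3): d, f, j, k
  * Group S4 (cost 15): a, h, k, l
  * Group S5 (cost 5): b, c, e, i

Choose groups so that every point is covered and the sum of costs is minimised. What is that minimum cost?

S2, S3, S4, S5 together cover every point (S2 ∪ S3 ∪ S4 ∪ S5 = {a, b, c, d, e, f, g, h, i, j, k, l}); total cost 13 + 3 + 15 + 5 = 36.
No covering selection has total cost below 36.

36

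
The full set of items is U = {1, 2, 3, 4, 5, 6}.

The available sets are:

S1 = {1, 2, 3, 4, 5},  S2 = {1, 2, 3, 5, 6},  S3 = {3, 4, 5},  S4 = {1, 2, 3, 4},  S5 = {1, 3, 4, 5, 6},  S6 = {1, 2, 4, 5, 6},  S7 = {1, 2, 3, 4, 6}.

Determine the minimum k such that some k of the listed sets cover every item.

S4 and S5 cover everything between them: the union {1, 2, 3, 4, 5, 6} is all of U.
No single set has all 6 items (the largest, S1, has 5), so 2 is optimal.

2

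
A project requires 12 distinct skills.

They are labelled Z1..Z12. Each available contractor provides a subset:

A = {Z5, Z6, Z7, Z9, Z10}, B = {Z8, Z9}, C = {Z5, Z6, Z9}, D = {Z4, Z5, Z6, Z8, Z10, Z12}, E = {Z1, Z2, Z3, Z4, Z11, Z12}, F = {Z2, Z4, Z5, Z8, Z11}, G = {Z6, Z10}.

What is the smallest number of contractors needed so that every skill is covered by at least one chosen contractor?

Take {A, E, F}. Their union is {Z1, Z2, Z3, Z4, Z5, Z6, Z7, Z8, Z9, Z10, Z11, Z12}, which is all 12 skills.
Only E contains Z1, so E is forced; the remaining 6 skills need at least 2 more contractors (each remaining contractor adds at most 5) — so at least 3 contractors are needed, and 3 is optimal.

3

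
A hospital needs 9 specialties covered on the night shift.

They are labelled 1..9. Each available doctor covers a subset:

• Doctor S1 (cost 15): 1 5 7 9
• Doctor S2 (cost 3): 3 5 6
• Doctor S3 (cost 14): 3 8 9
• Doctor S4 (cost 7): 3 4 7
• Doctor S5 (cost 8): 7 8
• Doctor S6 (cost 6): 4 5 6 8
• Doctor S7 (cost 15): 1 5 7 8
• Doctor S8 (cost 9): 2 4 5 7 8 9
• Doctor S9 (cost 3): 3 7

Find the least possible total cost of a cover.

S1, S2, S8 together cover every specialty (S1 ∪ S2 ∪ S8 = {1, 2, 3, 4, 5, 6, 7, 8, 9}); total cost 15 + 3 + 9 = 27.
No covering selection has total cost below 27.

27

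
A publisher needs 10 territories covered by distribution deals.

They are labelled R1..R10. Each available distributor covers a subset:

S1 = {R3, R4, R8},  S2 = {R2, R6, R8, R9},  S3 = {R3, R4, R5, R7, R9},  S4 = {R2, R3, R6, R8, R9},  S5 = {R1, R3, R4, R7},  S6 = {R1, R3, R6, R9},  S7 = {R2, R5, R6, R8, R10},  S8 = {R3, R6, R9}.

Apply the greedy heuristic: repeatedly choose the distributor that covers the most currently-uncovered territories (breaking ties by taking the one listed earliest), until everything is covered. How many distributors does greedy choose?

Greedy: pick S3 (covers 5 new) → pick S7 (covers 4 new) → pick S5 (covers 1 new). Total picks: 3.

3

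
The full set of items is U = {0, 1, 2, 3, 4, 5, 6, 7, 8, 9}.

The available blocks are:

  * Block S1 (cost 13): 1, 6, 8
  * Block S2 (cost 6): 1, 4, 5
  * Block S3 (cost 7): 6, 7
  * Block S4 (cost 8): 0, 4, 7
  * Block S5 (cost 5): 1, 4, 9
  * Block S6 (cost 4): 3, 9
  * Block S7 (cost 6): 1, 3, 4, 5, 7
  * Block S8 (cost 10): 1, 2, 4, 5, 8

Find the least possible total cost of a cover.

29

S3, S4, S6, S8 together cover every item (S3 ∪ S4 ∪ S6 ∪ S8 = {0, 1, 2, 3, 4, 5, 6, 7, 8, 9}); total cost 7 + 8 + 4 + 10 = 29.
The greedy pick S7, S6, S8, S3, S4 costs 35; no covering selection beats 29.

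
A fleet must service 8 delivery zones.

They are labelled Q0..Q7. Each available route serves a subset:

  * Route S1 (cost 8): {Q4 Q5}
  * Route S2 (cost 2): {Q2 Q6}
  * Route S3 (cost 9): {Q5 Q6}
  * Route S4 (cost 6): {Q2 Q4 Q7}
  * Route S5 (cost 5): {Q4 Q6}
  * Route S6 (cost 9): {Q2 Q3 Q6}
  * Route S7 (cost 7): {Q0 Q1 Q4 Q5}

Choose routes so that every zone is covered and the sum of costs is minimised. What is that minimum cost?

S4, S6, S7 together cover every zone (S4 ∪ S6 ∪ S7 = {Q0, Q1, Q2, Q3, Q4, Q5, Q6, Q7}); total cost 6 + 9 + 7 = 22.
The greedy pick S2, S7, S4, S6 costs 24; no covering selection beats 22.

22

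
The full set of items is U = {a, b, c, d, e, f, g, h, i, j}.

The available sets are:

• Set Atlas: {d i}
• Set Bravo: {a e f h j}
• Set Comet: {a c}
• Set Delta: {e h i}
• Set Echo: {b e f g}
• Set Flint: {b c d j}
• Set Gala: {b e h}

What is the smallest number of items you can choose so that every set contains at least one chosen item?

Take T = {a, b, i}. Each listed set contains at least one of these, so T is a hitting set of size 3.
The sets Atlas, Comet, Gala are pairwise disjoint, so any hitting set needs a separate item for each — at least 3. Hence 3 is optimal.

3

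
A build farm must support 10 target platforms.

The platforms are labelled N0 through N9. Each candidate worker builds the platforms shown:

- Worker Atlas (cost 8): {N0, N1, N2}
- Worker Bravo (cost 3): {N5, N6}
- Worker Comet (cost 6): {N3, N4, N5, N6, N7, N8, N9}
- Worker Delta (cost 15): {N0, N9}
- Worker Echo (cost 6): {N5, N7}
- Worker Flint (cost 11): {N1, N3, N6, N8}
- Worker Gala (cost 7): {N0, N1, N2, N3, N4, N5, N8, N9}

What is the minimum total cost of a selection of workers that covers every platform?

Comet, Gala together cover every platform (Comet ∪ Gala = {N0, N1, N2, N3, N4, N5, N6, N7, N8, N9}); total cost 6 + 7 = 13.
No covering selection has total cost below 13.

13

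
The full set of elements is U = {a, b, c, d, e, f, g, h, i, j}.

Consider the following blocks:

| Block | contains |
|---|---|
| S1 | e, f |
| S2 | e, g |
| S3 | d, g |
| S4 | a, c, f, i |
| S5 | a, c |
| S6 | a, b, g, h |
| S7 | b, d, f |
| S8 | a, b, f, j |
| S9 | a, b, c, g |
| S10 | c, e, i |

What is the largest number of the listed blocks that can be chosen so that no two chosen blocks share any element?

3

S3, S8, S10 are pairwise disjoint (S3={d,g}; S8={a,b,f,j}; S10={c,e,i}).
Every remaining block overlaps one of these, and no 4 of the listed blocks are pairwise disjoint, so 3 is the maximum.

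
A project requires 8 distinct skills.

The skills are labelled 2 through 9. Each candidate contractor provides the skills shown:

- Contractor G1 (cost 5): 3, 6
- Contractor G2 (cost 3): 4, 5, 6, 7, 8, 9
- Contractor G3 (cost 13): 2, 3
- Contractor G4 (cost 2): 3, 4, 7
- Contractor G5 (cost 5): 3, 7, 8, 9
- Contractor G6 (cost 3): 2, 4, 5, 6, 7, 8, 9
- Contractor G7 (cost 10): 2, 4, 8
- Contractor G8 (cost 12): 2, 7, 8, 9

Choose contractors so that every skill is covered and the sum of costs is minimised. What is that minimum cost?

5

G4, G6 together cover every skill (G4 ∪ G6 = {2, 3, 4, 5, 6, 7, 8, 9}); total cost 2 + 3 = 5.
No covering selection has total cost below 5.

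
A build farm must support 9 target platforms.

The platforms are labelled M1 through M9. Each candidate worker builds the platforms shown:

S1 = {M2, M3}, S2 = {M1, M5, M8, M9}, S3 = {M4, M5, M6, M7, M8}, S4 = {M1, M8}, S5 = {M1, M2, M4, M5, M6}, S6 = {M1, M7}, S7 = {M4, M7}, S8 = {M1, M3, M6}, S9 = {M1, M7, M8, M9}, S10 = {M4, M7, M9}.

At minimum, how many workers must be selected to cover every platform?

3

Take {S1, S3, S9}. Their union is {M1, M2, M3, M4, M5, M6, M7, M8, M9}, which is all 9 platforms.
No 2 of the 10 workers cover everything (all 45 combinations miss at least one platform), so 3 is optimal.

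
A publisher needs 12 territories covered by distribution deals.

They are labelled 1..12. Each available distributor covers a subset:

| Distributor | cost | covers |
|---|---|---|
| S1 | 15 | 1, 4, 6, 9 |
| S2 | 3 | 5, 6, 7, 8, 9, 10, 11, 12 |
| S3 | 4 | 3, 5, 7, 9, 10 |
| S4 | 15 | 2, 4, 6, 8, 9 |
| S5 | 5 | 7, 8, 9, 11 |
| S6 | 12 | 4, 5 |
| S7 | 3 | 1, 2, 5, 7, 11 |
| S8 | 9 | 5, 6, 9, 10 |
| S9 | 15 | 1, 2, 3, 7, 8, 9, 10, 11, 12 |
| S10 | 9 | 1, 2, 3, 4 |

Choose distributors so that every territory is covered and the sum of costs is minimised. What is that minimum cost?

12

S2, S10 together cover every territory (S2 ∪ S10 = {1, 2, 3, 4, 5, 6, 7, 8, 9, 10, 11, 12}); total cost 3 + 9 = 12.
The greedy pick S2, S7, S3, S10 costs 19; no covering selection beats 12.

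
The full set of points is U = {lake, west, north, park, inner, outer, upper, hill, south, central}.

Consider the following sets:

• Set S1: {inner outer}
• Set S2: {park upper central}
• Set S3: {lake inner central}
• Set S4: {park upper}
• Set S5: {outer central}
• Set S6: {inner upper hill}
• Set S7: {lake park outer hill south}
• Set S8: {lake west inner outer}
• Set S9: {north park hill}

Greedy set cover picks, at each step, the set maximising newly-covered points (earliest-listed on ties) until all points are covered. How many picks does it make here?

4

Greedy: pick S7 (covers 5 new) → pick S2 (covers 2 new) → pick S8 (covers 2 new) → pick S9 (covers 1 new). Total picks: 4.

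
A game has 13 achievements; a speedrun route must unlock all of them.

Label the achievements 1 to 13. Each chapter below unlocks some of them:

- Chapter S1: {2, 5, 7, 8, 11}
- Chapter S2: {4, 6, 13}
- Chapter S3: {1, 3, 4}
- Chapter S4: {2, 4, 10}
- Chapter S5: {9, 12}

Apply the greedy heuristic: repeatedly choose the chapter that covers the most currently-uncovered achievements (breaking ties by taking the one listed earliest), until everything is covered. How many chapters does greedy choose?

Greedy: pick S1 (covers 5 new) → pick S2 (covers 3 new) → pick S3 (covers 2 new) → pick S5 (covers 2 new) → pick S4 (covers 1 new). Total picks: 5.

5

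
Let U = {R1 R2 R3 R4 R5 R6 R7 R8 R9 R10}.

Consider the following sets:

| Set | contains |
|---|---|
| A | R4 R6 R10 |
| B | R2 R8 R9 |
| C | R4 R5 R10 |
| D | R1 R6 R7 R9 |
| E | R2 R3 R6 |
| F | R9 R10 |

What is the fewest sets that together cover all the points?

B, C, D, and E cover everything between them: the union {R1, R2, R3, R4, R5, R6, R7, R8, R9, R10} is all of U.
Only E contains R3, so E is forced; the remaining 7 points need at least 3 more sets (each remaining set adds at most 3) — so at least 4 sets are needed, and 4 is optimal.

4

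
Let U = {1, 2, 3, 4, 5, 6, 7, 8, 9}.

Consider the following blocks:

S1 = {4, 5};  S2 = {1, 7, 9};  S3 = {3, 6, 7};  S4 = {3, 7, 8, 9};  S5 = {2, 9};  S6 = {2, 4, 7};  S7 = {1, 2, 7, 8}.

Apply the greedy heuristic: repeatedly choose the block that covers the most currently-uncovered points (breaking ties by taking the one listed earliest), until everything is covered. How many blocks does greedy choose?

4

Greedy: pick S4 (covers 4 new) → pick S1 (covers 2 new) → pick S7 (covers 2 new) → pick S3 (covers 1 new). Total picks: 4.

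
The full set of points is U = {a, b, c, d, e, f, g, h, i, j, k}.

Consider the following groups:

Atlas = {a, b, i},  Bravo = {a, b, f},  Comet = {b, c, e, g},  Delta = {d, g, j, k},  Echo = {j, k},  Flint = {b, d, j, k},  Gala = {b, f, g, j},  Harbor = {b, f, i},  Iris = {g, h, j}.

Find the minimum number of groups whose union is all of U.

5

Take {Atlas, Comet, Delta, Harbor, Iris}. Their union is {a, b, c, d, e, f, g, h, i, j, k}, which is all 11 points.
No 4 of the 9 groups cover everything (all 126 combinations miss at least one point), so 5 is optimal.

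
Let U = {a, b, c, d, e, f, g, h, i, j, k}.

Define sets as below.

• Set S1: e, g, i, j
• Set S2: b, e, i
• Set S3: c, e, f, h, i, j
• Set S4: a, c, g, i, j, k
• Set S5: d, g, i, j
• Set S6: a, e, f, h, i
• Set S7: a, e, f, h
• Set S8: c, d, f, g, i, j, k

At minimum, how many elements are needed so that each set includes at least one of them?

2

T = {e, j} meets every set (each contains at least one member of T), and |T| = 2.
The sets S5, S7 are pairwise disjoint, so any hitting set needs a separate element for each — at least 2. Hence 2 is optimal.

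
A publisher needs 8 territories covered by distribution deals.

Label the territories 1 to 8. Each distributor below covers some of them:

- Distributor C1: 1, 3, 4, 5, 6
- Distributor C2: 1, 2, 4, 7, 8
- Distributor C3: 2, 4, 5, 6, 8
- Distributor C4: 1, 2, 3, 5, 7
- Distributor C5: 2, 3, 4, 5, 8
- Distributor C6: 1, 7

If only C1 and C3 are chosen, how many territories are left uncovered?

1

Union of C1, C3 = {1, 2, 3, 4, 5, 6, 8}.
Not covered: 7 — 1 territory.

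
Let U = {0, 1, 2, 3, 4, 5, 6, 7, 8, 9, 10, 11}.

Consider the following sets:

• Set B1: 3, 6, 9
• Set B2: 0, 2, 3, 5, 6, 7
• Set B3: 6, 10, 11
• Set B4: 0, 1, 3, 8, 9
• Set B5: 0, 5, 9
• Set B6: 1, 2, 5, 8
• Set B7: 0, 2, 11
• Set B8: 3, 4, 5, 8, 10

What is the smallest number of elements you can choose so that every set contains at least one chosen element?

H = {2, 9, 10} meets every set (each contains at least one member of H), and |H| = 3.
No choice of 2 elements meets every set, so 3 is the minimum.

3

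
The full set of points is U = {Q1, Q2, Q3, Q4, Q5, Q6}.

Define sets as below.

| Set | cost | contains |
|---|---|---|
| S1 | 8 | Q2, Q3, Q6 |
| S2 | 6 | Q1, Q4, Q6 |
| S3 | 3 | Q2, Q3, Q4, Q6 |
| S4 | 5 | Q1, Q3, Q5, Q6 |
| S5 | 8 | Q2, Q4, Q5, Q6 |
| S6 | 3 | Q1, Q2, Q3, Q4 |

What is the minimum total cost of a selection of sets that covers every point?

S3, S4 together cover every point (S3 ∪ S4 = {Q1, Q2, Q3, Q4, Q5, Q6}); total cost 3 + 5 = 8.
No covering selection has total cost below 8.

8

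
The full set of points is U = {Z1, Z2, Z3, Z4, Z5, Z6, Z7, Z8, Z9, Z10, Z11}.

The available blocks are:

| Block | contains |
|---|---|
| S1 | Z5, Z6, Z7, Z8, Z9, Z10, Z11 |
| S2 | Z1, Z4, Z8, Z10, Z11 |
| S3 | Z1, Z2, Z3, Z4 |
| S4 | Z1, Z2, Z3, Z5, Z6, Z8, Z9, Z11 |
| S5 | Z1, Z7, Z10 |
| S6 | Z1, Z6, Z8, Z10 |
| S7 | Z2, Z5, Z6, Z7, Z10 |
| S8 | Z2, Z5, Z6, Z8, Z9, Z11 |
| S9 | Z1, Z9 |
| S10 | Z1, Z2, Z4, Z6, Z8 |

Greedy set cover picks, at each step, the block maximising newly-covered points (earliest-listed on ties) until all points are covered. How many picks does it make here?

3

Greedy: pick S4 (covers 8 new) → pick S1 (covers 2 new) → pick S2 (covers 1 new). Total picks: 3.
(The true minimum cover uses only 2 blocks, so greedy is not optimal here.)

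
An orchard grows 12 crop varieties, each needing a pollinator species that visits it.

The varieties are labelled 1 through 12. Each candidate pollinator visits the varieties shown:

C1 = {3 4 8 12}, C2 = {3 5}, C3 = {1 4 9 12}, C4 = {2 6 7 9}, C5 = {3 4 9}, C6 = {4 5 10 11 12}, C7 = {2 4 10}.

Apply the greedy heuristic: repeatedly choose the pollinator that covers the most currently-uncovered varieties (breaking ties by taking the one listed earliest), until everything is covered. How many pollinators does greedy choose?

4

Greedy: pick C6 (covers 5 new) → pick C4 (covers 4 new) → pick C1 (covers 2 new) → pick C3 (covers 1 new). Total picks: 4.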